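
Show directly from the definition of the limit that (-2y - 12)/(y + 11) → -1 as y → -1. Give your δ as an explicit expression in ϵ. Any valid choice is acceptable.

Let ϵ > 0 be given. We want δ > 0 with 0 < |y + 1| < δ ⇒ |(-2y - 12)/(y + 11) + 1| < ϵ.
Combining over a common denominator, (-2y - 12)/(y + 11) + 1 = [(-2y - 12)·10 − (-10)·(y + 11)] / [10·(y + 11)] = -10(y + 1) / (10(y + 11)).
So |(-2y - 12)/(y + 11) + 1| = 10|y + 1| / (10·|y + 11|).
Restrict δ ≤ 5. Then |y + 1| < 5 gives |y + 11| = |(y + 1) + 10| ≥ 10 − 5 = 5.
Hence |(-2y - 12)/(y + 11) + 1| < 10|y + 1|/(10·5) = (1/5)|y + 1|, which is < ϵ once |y + 1| < 5ϵ.
Take δ = min(5, 5ϵ). Then 0 < |y + 1| < δ forces both bounds, so |(-2y - 12)/(y + 11) + 1| < ϵ.

δ = min(5, 5ϵ)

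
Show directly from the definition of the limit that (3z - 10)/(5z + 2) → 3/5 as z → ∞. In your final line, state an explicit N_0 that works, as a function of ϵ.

Let ϵ > 0 be given. We seek N_0 > 0 such that z > N_0 implies |(3z - 10)/(5z + 2) − (3/5)| < ϵ.
(3z - 10)/(5z + 2) − (3/5) = (5(3z - 10) − 3(5z + 2)) / (5(5z + 2)) = -56/(5(5z + 2)).
For z > 0 we have 5z + 2 > 5z, so |(3z - 10)/(5z + 2) − (3/5)| = 56/(5(5z + 2)) < 56/(5·5z) = (56/25)/z.
Thus |(3z - 10)/(5z + 2) − (3/5)| < ϵ whenever z > (56/25)/ϵ.
Take N_0 = (56/25)/ϵ. If z > N_0 then |(3z - 10)/(5z + 2) − (3/5)| < (56/25)/z < ϵ.

N_0 = (56/25)/ϵ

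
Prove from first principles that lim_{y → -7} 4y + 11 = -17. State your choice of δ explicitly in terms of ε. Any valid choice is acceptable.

δ = ε/4

Fix ε > 0. We need δ > 0 so that 0 < |y + 7| < δ implies |(4y + 11) + 17| < ε.
|(4y + 11) + 17| = |4y + 28| = 4|y + 7|.
So 4|y + 7| < ε exactly when |y + 7| < ε/4.
Choosing δ = ε/4 gives |(4y + 11) + 17| = 4|y + 7| < ε whenever |y + 7| < δ.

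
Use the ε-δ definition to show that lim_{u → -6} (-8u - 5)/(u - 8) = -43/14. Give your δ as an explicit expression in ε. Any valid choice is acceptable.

Suppose ε > 0. We want δ > 0 with 0 < |u + 6| < δ ⇒ |(-8u - 5)/(u - 8) + 43/14| < ε.
Combining over a common denominator, (-8u - 5)/(u - 8) + 43/14 = [(-8u - 5)·(-14) − 43·(u - 8)] / [(-14)·(u - 8)] = 69(u + 6) / ((-14)(u - 8)).
So |(-8u - 5)/(u - 8) + 43/14| = 69|u + 6| / (14·|u − 8|).
Restrict δ ≤ 7. Then |u + 6| < 7 gives |u − 8| = |(u + 6) + (-14)| ≥ 14 − 7 = 7.
Hence |(-8u - 5)/(u - 8) + 43/14| < 69|u + 6|/(14·7) = (69/98)|u + 6|, which is < ε once |u + 6| < (98/69)ε.
Take δ = min(7, (98/69)ε). Then 0 < |u + 6| < δ forces both bounds, so |(-8u - 5)/(u - 8) + 43/14| < ε.

δ = min(7, (98/69)ε)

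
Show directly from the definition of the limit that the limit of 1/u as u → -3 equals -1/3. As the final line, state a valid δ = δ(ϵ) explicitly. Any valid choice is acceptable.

Let ϵ > 0. We seek δ > 0 such that 0 < |u + 3| < δ implies |1/u + 1/3| < ϵ.
|1/u + 1/3| = |-3 − u|/(3·|u|) = |u + 3|/(3|u|).
Require δ ≤ 3/2 so that |u| > 3 − 3/2 = 3/2, hence 3|u| > 9/2.
Then |1/u + 1/3| < |u + 3|/(9/2), which is < ϵ when |u + 3| < (9/2)ϵ.
Take δ = min(3/2, (9/2)ϵ). Then 0 < |u + 3| < δ gives both |u + 3| < 3/2 and |u + 3| < (9/2)ϵ, so |1/u + 1/3| < ϵ.

δ = min(3/2, (9/2)ϵ)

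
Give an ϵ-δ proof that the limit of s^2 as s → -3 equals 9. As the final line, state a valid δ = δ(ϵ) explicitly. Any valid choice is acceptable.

Suppose ϵ > 0. We seek δ > 0 with 0 < |s + 3| < δ ⇒ |s^2 − 9| < ϵ.
Factor: s^2 − 9 = (s + 3)(s - 3), so |s^2 − 9| = |s + 3|·|s - 3|.
Impose δ ≤ 2 so that |s| < 5; then |s - 3| ≤ 8.
Hence |s^2 − 9| ≤ 8|s + 3|, which is < ϵ once |s + 3| < ϵ/8.
Take δ = min(2, ϵ/8). If 0 < |s + 3| < δ then both bounds hold and |s^2 − 9| ≤ 8|s + 3| < 8·(ϵ/8) = ϵ.

δ = min(2, ϵ/8)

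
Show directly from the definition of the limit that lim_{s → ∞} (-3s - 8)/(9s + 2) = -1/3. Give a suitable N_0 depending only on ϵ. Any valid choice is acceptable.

Let ϵ > 0. We seek N_0 > 0 such that s > N_0 implies |(-3s - 8)/(9s + 2) + 1/3| < ϵ.
(-3s - 8)/(9s + 2) + 1/3 = (9(-3s - 8) − (-3)(9s + 2)) / (9(9s + 2)) = -66/(9(9s + 2)).
For s > 0 we have 9s + 2 > 9s, so |(-3s - 8)/(9s + 2) + 1/3| = 66/(9(9s + 2)) < 66/(9·9s) = (22/27)/s.
Thus |(-3s - 8)/(9s + 2) + 1/3| < ϵ whenever s > (22/27)/ϵ.
Take N_0 = (22/27)/ϵ. If s > N_0 then |(-3s - 8)/(9s + 2) + 1/3| < (22/27)/s < ϵ.

N_0 = (22/27)/ϵ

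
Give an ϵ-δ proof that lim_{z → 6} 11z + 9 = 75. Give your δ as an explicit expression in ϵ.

δ = ϵ/11

Suppose ϵ > 0. We need δ > 0 so that 0 < |z − 6| < δ implies |(11z + 9) − 75| < ϵ.
|(11z + 9) − 75| = |11z - 66| = 11|z − 6|.
Thus it suffices that |z − 6| < ϵ/11.
Take δ = ϵ/11. If 0 < |z − 6| < δ then |(11z + 9) − 75| = 11|z − 6| < 11·(ϵ/11) = ϵ.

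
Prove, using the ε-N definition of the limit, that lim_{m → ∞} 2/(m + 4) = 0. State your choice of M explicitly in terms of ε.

Let ε > 0. For m ≥ 1, |2/(m + 4) − 0| = 2/(m + 4) ≤ 2/m.
We need 2/m < ε, i.e. m > 2/ε.
Take M = 2/ε. If m > M then |2/(m + 4)| ≤ 2/m < ε.

M = 2/ε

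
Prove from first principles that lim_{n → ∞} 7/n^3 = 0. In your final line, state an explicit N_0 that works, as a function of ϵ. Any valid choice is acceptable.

Suppose ϵ > 0. For n ≥ 1, |7/n^3 − 0| = 7/n^3.
7/n^3 < ϵ ⇔ n^3 > 7/ϵ ⇔ n > (7/ϵ)^{1/3}.
Take N_0 = (7/ϵ)^{1/3}. Then n > N_0 implies 7/n^3 < ϵ.

N_0 = (7/ϵ)^{1/3}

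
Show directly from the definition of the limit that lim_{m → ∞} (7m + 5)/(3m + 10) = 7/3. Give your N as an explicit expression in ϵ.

N = (55/9)/ϵ

Let ϵ > 0 be given. For m ≥ 1, |(7m + 5)/(3m + 10) − (7/3)| = |-55|/(3(3m + 10)) = 55/(3(3m + 10)).
Since 3m + 10 ≥ 3m for m ≥ 1, this is ≤ 55/(3·3m) = (55/9)/m.
So |(7m + 5)/(3m + 10) − (7/3)| < ϵ whenever m > (55/9)/ϵ.
Take N = (55/9)/ϵ. If m > N then |(7m + 5)/(3m + 10) − (7/3)| ≤ (55/9)/m < ϵ.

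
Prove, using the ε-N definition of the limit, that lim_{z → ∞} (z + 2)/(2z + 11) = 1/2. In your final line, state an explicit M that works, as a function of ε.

Let ε > 0 be given. We seek M > 0 such that z > M implies |(z + 2)/(2z + 11) − (1/2)| < ε.
(z + 2)/(2z + 11) − (1/2) = (2(z + 2) − (2z + 11)) / (2(2z + 11)) = -7/(2(2z + 11)).
For z > 0 we have 2z + 11 > 2z, so |(z + 2)/(2z + 11) − (1/2)| = 7/(2(2z + 11)) < 7/(2·2z) = (7/4)/z.
Thus |(z + 2)/(2z + 11) − (1/2)| < ε whenever z > (7/4)/ε.
Take M = (7/4)/ε. If z > M then |(z + 2)/(2z + 11) − (1/2)| < (7/4)/z < ε.

M = (7/4)/ε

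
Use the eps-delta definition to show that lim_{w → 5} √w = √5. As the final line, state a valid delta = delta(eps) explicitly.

Fix eps > 0. We want delta > 0 such that 0 < |w − 5| < delta implies |√w − √5| < eps.
Multiplying by the conjugate, |√w − √5| = |w − 5|/(√w + √5).
Restrict delta ≤ 5 so that |w − 5| < 5 forces w > 0, and then √w + √5 > √5.
Hence |√w − √5| < |w − 5|/√5, which is < eps once |w − 5| < √5·eps.
Take delta = min(5, √5·eps). If 0 < |w − 5| < delta then w > 0 and |√w − √5| < |w − 5|/√5 < eps.

delta = min(5, √5·eps)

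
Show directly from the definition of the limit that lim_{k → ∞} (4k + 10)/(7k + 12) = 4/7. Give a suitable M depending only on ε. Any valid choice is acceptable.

Let ε > 0 be given. For k ≥ 1, |(4k + 10)/(7k + 12) − (4/7)| = |22|/(7(7k + 12)) = 22/(7(7k + 12)).
Since 7k + 12 ≥ 7k for k ≥ 1, this is ≤ 22/(7·7k) = (22/49)/k.
So |(4k + 10)/(7k + 12) − (4/7)| < ε whenever k > (22/49)/ε.
Take M = (22/49)/ε. If k > M then |(4k + 10)/(7k + 12) − (4/7)| ≤ (22/49)/k < ε.

M = (22/49)/ε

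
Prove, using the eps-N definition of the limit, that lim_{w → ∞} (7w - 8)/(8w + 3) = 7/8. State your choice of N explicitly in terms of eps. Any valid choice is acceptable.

Fix eps > 0. We seek N > 0 such that w > N implies |(7w - 8)/(8w + 3) − (7/8)| < eps.
(7w - 8)/(8w + 3) − (7/8) = (8(7w - 8) − 7(8w + 3)) / (8(8w + 3)) = -85/(8(8w + 3)).
For w > 0 we have 8w + 3 > 8w, so |(7w - 8)/(8w + 3) − (7/8)| = 85/(8(8w + 3)) < 85/(8·8w) = (85/64)/w.
Thus |(7w - 8)/(8w + 3) − (7/8)| < eps whenever w > (85/64)/eps.
Take N = (85/64)/eps. If w > N then |(7w - 8)/(8w + 3) − (7/8)| < (85/64)/w < eps.

N = (85/64)/eps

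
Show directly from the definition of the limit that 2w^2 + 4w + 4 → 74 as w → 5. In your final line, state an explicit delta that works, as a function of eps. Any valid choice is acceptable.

Suppose eps > 0. We want delta > 0 such that 0 < |w − 5| < delta implies |(2w^2 + 4w + 4) − 74| < eps.
(2w^2 + 4w + 4) − 74 = 2w^2 + 4w - 70 = (w − 5)(2w + 14).
So |(2w^2 + 4w + 4) − 74| = |w − 5|·|2w + 14|.
Require delta ≤ 1. Then |w − 5| < 1 gives |w| < 6, and by the triangle inequality |2w + 14| ≤ 2·6 + 14 = 26.
Hence |(2w^2 + 4w + 4) − 74| ≤ 26|w − 5| < eps provided |w − 5| < eps/26.
Choosing delta = min(1, eps/26) ensures both conditions, hence |(2w^2 + 4w + 4) − 74| < eps.

delta = min(1, eps/26)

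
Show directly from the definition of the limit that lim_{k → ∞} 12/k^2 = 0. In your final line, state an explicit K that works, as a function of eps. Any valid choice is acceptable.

K = (12/eps)^{1/2}

Let eps > 0. For k ≥ 1, |12/k^2 − 0| = 12/k^2.
12/k^2 < eps ⇔ k^2 > 12/eps ⇔ k > (12/eps)^{1/2}.
Take K = (12/eps)^{1/2}. Then k > K implies 12/k^2 < eps.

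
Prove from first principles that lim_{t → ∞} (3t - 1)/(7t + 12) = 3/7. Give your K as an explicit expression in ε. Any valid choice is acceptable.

Fix ε > 0. We seek K > 0 such that t > K implies |(3t - 1)/(7t + 12) − (3/7)| < ε.
(3t - 1)/(7t + 12) − (3/7) = (7(3t - 1) − 3(7t + 12)) / (7(7t + 12)) = -43/(7(7t + 12)).
For t > 0 we have 7t + 12 > 7t, so |(3t - 1)/(7t + 12) − (3/7)| = 43/(7(7t + 12)) < 43/(7·7t) = (43/49)/t.
Thus |(3t - 1)/(7t + 12) − (3/7)| < ε whenever t > (43/49)/ε.
Take K = (43/49)/ε. If t > K then |(3t - 1)/(7t + 12) − (3/7)| < (43/49)/t < ε.

K = (43/49)/ε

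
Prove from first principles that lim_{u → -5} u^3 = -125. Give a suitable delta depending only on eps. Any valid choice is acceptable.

Fix eps > 0. We seek delta > 0 with 0 < |u + 5| < delta ⇒ |u^3 + 125| < eps.
Factor: u^3 + 125 = (u + 5)(u^2 - 5u + 25), so |u^3 + 125| = |u + 5|·|u^2 - 5u + 25|.
Restrict delta ≤ 2. Then |u + 5| < 2 gives |u| < 7, so by the triangle inequality |u^2 - 5u + 25| ≤ 7^2 + 5·7 + 25 = 109.
Hence |u^3 + 125| ≤ 109|u + 5|, which is < eps once |u + 5| < eps/109.
Take delta = min(2, eps/109). If 0 < |u + 5| < delta then both bounds hold and |u^3 + 125| ≤ 109|u + 5| < 109·(eps/109) = eps.

delta = min(2, eps/109)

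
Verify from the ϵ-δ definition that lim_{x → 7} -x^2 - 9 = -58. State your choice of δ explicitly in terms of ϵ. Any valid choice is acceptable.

Let ϵ > 0. We want δ > 0 such that 0 < |x − 7| < δ implies |(-x^2 - 9) + 58| < ϵ.
(-x^2 - 9) + 58 = -x^2 + 49 = (x − 7)(-x - 7).
So |(-x^2 - 9) + 58| = |x − 7|·|-x - 7|.
Assume first that |x − 7| < 1, so |x| < 8. Then |-x - 7| ≤ 8 + 7 = 15.
Hence |(-x^2 - 9) + 58| ≤ 15|x − 7| < ϵ provided |x − 7| < ϵ/15.
Choosing δ = min(1, ϵ/15) ensures both conditions, hence |(-x^2 - 9) + 58| < ϵ.

δ = min(1, ϵ/15)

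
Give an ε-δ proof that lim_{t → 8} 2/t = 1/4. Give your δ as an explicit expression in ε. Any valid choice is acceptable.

Suppose ε > 0. We seek δ > 0 such that 0 < |t − 8| < δ implies |2/t − (1/4)| < ε.
|2/t − (1/4)| = 2·|8 − t|/(8·|t|) = 2|t − 8|/(8|t|).
Require δ ≤ 4 so that |t| > 8 − 4 = 4, hence 8|t| > 32.
Then |2/t − (1/4)| < 2|t − 8|/32, which is < ε when |t − 8| < 16ε.
Take δ = min(4, 16ε). Then 0 < |t − 8| < δ gives both |t − 8| < 4 and |t − 8| < 16ε, so |2/t − (1/4)| < ε.

δ = min(4, 16ε)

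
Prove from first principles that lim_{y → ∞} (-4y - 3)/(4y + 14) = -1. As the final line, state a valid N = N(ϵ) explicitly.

Let ϵ > 0 be given. We seek N > 0 such that y > N implies |(-4y - 3)/(4y + 14) + 1| < ϵ.
(-4y - 3)/(4y + 14) + 1 = (4(-4y - 3) − (-4)(4y + 14)) / (4(4y + 14)) = 44/(4(4y + 14)).
For y > 0 we have 4y + 14 > 4y, so |(-4y - 3)/(4y + 14) + 1| = 44/(4(4y + 14)) < 44/(4·4y) = (11/4)/y.
Thus |(-4y - 3)/(4y + 14) + 1| < ϵ whenever y > (11/4)/ϵ.
Take N = (11/4)/ϵ. If y > N then |(-4y - 3)/(4y + 14) + 1| < (11/4)/y < ϵ.

N = (11/4)/ϵ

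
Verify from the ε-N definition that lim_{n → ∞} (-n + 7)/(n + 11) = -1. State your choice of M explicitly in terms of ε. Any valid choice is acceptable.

Let ε > 0 be given. For n ≥ 1, |(-n + 7)/(n + 11) + 1| = |18|/((n + 11)) = 18/((n + 11)).
Since n + 11 ≥ n for n ≥ 1, this is ≤ 18/(n) = 18/n.
So |(-n + 7)/(n + 11) + 1| < ε whenever n > 18/ε.
Take M = 18/ε. If n > M then |(-n + 7)/(n + 11) + 1| ≤ 18/n < ε.

M = 18/ε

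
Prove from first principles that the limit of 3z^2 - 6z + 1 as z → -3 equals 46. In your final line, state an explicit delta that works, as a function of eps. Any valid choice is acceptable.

Let eps > 0. We want delta > 0 such that 0 < |z + 3| < delta implies |(3z^2 - 6z + 1) − 46| < eps.
(3z^2 - 6z + 1) − 46 = 3z^2 - 6z - 45 = (z + 3)(3z - 15).
So |(3z^2 - 6z + 1) − 46| = |z + 3|·|3z - 15|.
Assume first that |z + 3| < 2, so |z| < 5. Then |3z - 15| ≤ 3·5 + 15 = 30.
Hence |(3z^2 - 6z + 1) − 46| ≤ 30|z + 3| < eps provided |z + 3| < eps/30.
Choosing delta = min(2, eps/30) ensures both conditions, hence |(3z^2 - 6z + 1) − 46| < eps.

delta = min(2, eps/30)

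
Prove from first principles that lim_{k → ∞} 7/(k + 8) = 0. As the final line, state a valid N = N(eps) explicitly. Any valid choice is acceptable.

N = 7/eps

Suppose eps > 0. For k ≥ 1, |7/(k + 8) − 0| = 7/(k + 8) ≤ 7/k.
We need 7/k < eps, i.e. k > 7/eps.
Take N = 7/eps. If k > N then |7/(k + 8)| ≤ 7/k < eps.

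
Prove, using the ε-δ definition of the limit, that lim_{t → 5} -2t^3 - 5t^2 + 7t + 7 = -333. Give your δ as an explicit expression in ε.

Let ε > 0 be given. We want δ > 0 such that 0 < |t − 5| < δ implies |(-2t^3 - 5t^2 + 7t + 7) + 333| < ε.
(-2t^3 - 5t^2 + 7t + 7) + 333 = -2t^3 - 5t^2 + 7t + 340 = (t − 5)(-2t^2 - 15t - 68).
So |(-2t^3 - 5t^2 + 7t + 7) + 333| = |t − 5|·|-2t^2 - 15t - 68|.
Require δ ≤ 1. Then |t − 5| < 1 gives |t| < 6, and by the triangle inequality |-2t^2 - 15t - 68| ≤ 2·6^2 + 15·6 + 68 = 230.
Hence |(-2t^3 - 5t^2 + 7t + 7) + 333| ≤ 230|t − 5| < ε provided |t − 5| < ε/230.
Take δ = min(1, ε/230). Then 0 < |t − 5| < δ gives both |t − 5| < 1 and |t − 5| < ε/230, so |(-2t^3 - 5t^2 + 7t + 7) + 333| < ε.

δ = min(1, ε/230)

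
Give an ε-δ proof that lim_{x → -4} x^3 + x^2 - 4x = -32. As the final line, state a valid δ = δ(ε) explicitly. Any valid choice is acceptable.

Suppose ε > 0. We want δ > 0 such that 0 < |x + 4| < δ implies |(x^3 + x^2 - 4x) + 32| < ε.
(x^3 + x^2 - 4x) + 32 = x^3 + x^2 - 4x + 32 = (x + 4)(x^2 - 3x + 8).
So |(x^3 + x^2 - 4x) + 32| = |x + 4|·|x^2 - 3x + 8|.
Assume first that |x + 4| < 2, so |x| < 6. Then |x^2 - 3x + 8| ≤ 6^2 + 3·6 + 8 = 62.
Hence |(x^3 + x^2 - 4x) + 32| ≤ 62|x + 4| < ε provided |x + 4| < ε/62.
Take δ = min(2, ε/62). Then 0 < |x + 4| < δ gives both |x + 4| < 2 and |x + 4| < ε/62, so |(x^3 + x^2 - 4x) + 32| < ε.

δ = min(2, ε/62)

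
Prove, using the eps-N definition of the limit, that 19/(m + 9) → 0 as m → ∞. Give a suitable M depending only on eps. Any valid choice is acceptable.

Suppose eps > 0. For m ≥ 1, |19/(m + 9) − 0| = 19/(m + 9) ≤ 19/m.
We need 19/m < eps, i.e. m > 19/eps.
Take M = 19/eps. If m > M then |19/(m + 9)| ≤ 19/m < eps.

M = 19/eps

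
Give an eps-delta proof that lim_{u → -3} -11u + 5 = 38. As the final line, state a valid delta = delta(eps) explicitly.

delta = eps/11

Let eps > 0 be given. We need delta > 0 so that 0 < |u + 3| < delta implies |(-11u + 5) − 38| < eps.
Since (-11u + 5) − 38 = -11(u + 3), we have |(-11u + 5) − 38| = 11|u + 3|.
So 11|u + 3| < eps exactly when |u + 3| < eps/11.
Take delta = eps/11. If 0 < |u + 3| < delta then |(-11u + 5) − 38| = 11|u + 3| < 11·(eps/11) = eps.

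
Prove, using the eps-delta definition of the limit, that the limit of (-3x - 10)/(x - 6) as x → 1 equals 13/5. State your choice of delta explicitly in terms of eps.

Suppose eps > 0. We want delta > 0 with 0 < |x − 1| < delta ⇒ |(-3x - 10)/(x - 6) − (13/5)| < eps.
Combining over a common denominator, (-3x - 10)/(x - 6) − (13/5) = [(-3x - 10)·(-5) − (-13)·(x - 6)] / [(-5)·(x - 6)] = 28(x − 1) / ((-5)(x - 6)).
So |(-3x - 10)/(x - 6) − (13/5)| = 28|x − 1| / (5·|x − 6|).
Restrict delta ≤ 5/2. Then |x − 1| < 5/2 gives |x − 6| = |(x − 1) + (-5)| ≥ 5 − 5/2 = 5/2.
Hence |(-3x - 10)/(x - 6) − (13/5)| < 28|x − 1|/(5·(5/2)) = (56/25)|x − 1|, which is < eps once |x − 1| < (25/56)eps.
Take delta = min(5/2, (25/56)eps). Then 0 < |x − 1| < delta forces both bounds, so |(-3x - 10)/(x - 6) − (13/5)| < eps.

delta = min(5/2, (25/56)eps)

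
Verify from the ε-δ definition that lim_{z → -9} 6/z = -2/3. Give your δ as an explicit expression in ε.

δ = min(9/2, (27/4)ε)

Let ε > 0. We seek δ > 0 such that 0 < |z + 9| < δ implies |6/z + 2/3| < ε.
|6/z + 2/3| = 6·|-9 − z|/(9·|z|) = 6|z + 9|/(9|z|).
Restrict δ ≤ 9/2. Then |z + 9| < 9/2 gives |z| > 9/2, so 9|z| > 81/2.
Then |6/z + 2/3| < 6|z + 9|/(81/2), which is < ε when |z + 9| < (27/4)ε.
Take δ = min(9/2, (27/4)ε). Then 0 < |z + 9| < δ gives both |z + 9| < 9/2 and |z + 9| < (27/4)ε, so |6/z + 2/3| < ε.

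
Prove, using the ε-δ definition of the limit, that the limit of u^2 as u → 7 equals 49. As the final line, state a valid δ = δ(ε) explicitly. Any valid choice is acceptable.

δ = min(1, ε/15)

Let ε > 0 be given. We seek δ > 0 with 0 < |u − 7| < δ ⇒ |u^2 − 49| < ε.
Factor: u^2 − 49 = (u − 7)(u + 7), so |u^2 − 49| = |u − 7|·|u + 7|.
Impose δ ≤ 1 so that |u| < 8; then |u + 7| ≤ 15.
Hence |u^2 − 49| ≤ 15|u − 7|, which is < ε once |u − 7| < ε/15.
Take δ = min(1, ε/15). If 0 < |u − 7| < δ then both bounds hold and |u^2 − 49| ≤ 15|u − 7| < 15·(ε/15) = ε.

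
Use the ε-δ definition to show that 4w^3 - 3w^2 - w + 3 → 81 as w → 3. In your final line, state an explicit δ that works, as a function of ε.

δ = min(1, ε/126)

Let ε > 0 be given. We want δ > 0 such that 0 < |w − 3| < δ implies |(4w^3 - 3w^2 - w + 3) − 81| < ε.
(4w^3 - 3w^2 - w + 3) − 81 = 4w^3 - 3w^2 - w - 78 = (w − 3)(4w^2 + 9w + 26).
So |(4w^3 - 3w^2 - w + 3) − 81| = |w − 3|·|4w^2 + 9w + 26|.
Assume first that |w − 3| < 1, so |w| < 4. Then |4w^2 + 9w + 26| ≤ 4·4^2 + 9·4 + 26 = 126.
Hence |(4w^3 - 3w^2 - w + 3) − 81| ≤ 126|w − 3| < ε provided |w − 3| < ε/126.
Choosing δ = min(1, ε/126) ensures both conditions, hence |(4w^3 - 3w^2 - w + 3) − 81| < ε.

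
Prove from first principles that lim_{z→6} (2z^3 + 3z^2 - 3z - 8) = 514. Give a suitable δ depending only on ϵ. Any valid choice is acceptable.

δ = min(1, ϵ/290)

Let ϵ > 0. We want δ > 0 such that 0 < |z − 6| < δ implies |(2z^3 + 3z^2 - 3z - 8) − 514| < ϵ.
(2z^3 + 3z^2 - 3z - 8) − 514 = 2z^3 + 3z^2 - 3z - 522 = (z − 6)(2z^2 + 15z + 87).
So |(2z^3 + 3z^2 - 3z - 8) − 514| = |z − 6|·|2z^2 + 15z + 87|.
Require δ ≤ 1. Then |z − 6| < 1 gives |z| < 7, and by the triangle inequality |2z^2 + 15z + 87| ≤ 2·7^2 + 15·7 + 87 = 290.
Hence |(2z^3 + 3z^2 - 3z - 8) − 514| ≤ 290|z − 6| < ϵ provided |z − 6| < ϵ/290.
Take δ = min(1, ϵ/290). Then 0 < |z − 6| < δ gives both |z − 6| < 1 and |z − 6| < ϵ/290, so |(2z^3 + 3z^2 - 3z - 8) − 514| < ϵ.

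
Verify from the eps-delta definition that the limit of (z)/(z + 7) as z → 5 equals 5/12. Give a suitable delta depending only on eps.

delta = min(6, (72/7)eps)

Suppose eps > 0. We want delta > 0 with 0 < |z − 5| < delta ⇒ |(z)/(z + 7) − (5/12)| < eps.
Combining over a common denominator, (z)/(z + 7) − (5/12) = [(z)·12 − 5·(z + 7)] / [12·(z + 7)] = 7(z − 5) / (12(z + 7)).
So |(z)/(z + 7) − (5/12)| = 7|z − 5| / (12·|z + 7|).
Require delta ≤ 6, so |z + 7| ≥ |12| − |z − 5| > 12 − 6 = 6.
Hence |(z)/(z + 7) − (5/12)| < 7|z − 5|/(12·6) = (7/72)|z − 5|, which is < eps once |z − 5| < (72/7)eps.
Take delta = min(6, (72/7)eps). Then 0 < |z − 5| < delta forces both bounds, so |(z)/(z + 7) − (5/12)| < eps.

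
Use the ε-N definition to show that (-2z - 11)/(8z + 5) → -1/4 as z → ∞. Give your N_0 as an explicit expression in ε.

Fix ε > 0. We seek N_0 > 0 such that z > N_0 implies |(-2z - 11)/(8z + 5) + 1/4| < ε.
(-2z - 11)/(8z + 5) + 1/4 = (8(-2z - 11) − (-2)(8z + 5)) / (8(8z + 5)) = -78/(8(8z + 5)).
For z > 0 we have 8z + 5 > 8z, so |(-2z - 11)/(8z + 5) + 1/4| = 78/(8(8z + 5)) < 78/(8·8z) = (39/32)/z.
Thus |(-2z - 11)/(8z + 5) + 1/4| < ε whenever z > (39/32)/ε.
Take N_0 = (39/32)/ε. If z > N_0 then |(-2z - 11)/(8z + 5) + 1/4| < (39/32)/z < ε.

N_0 = (39/32)/ε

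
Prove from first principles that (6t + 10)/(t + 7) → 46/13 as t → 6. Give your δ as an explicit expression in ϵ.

Let ϵ > 0 be given. We want δ > 0 with 0 < |t − 6| < δ ⇒ |(6t + 10)/(t + 7) − (46/13)| < ϵ.
Combining over a common denominator, (6t + 10)/(t + 7) − (46/13) = [(6t + 10)·13 − 46·(t + 7)] / [13·(t + 7)] = 32(t − 6) / (13(t + 7)).
So |(6t + 10)/(t + 7) − (46/13)| = 32|t − 6| / (13·|t + 7|).
Restrict δ ≤ 13/2. Then |t − 6| < 13/2 gives |t + 7| = |(t − 6) + 13| ≥ 13 − 13/2 = 13/2.
Hence |(6t + 10)/(t + 7) − (46/13)| < 32|t − 6|/(13·(13/2)) = (64/169)|t − 6|, which is < ϵ once |t − 6| < (169/64)ϵ.
Take δ = min(13/2, (169/64)ϵ). Then 0 < |t − 6| < δ forces both bounds, so |(6t + 10)/(t + 7) − (46/13)| < ϵ.

δ = min(13/2, (169/64)ϵ)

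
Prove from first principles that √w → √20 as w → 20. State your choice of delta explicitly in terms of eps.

delta = min(20, √20·eps)

Suppose eps > 0. We want delta > 0 such that 0 < |w − 20| < delta implies |√w − √20| < eps.
Multiplying by the conjugate, |√w − √20| = |w − 20|/(√w + √20).
Restrict delta ≤ 20 so that |w − 20| < 20 forces w > 0, and then √w + √20 > √20.
Hence |√w − √20| < |w − 20|/√20, which is < eps once |w − 20| < √20·eps.
Take delta = min(20, √20·eps). If 0 < |w − 20| < delta then w > 0 and |√w − √20| < |w − 20|/√20 < eps.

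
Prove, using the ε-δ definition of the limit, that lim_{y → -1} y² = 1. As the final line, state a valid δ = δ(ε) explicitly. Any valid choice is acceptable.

Let ε > 0 be given. We seek δ > 0 with 0 < |y + 1| < δ ⇒ |y² − 1| < ε.
Factor: y² − 1 = (y + 1)(y - 1), so |y² − 1| = |y + 1|·|y - 1|.
Restrict δ ≤ 1. Then |y + 1| < 1 gives |y| < 2, so by the triangle inequality |y - 1| ≤ 2 + 1 = 3.
Hence |y² − 1| ≤ 3|y + 1|, which is < ε once |y + 1| < ε/3.
Take δ = min(1, ε/3). If 0 < |y + 1| < δ then both bounds hold and |y² − 1| ≤ 3|y + 1| < 3·(ε/3) = ε.

δ = min(1, ε/3)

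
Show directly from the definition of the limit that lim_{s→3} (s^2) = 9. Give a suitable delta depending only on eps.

Let eps > 0 be given. We seek delta > 0 with 0 < |s − 3| < delta ⇒ |s^2 − 9| < eps.
Factor: s^2 − 9 = (s − 3)(s + 3), so |s^2 − 9| = |s − 3|·|s + 3|.
Impose delta ≤ 2 so that |s| < 5; then |s + 3| ≤ 8.
Hence |s^2 − 9| ≤ 8|s − 3|, which is < eps once |s − 3| < eps/8.
Take delta = min(2, eps/8). If 0 < |s − 3| < delta then both bounds hold and |s^2 − 9| ≤ 8|s − 3| < 8·(eps/8) = eps.

delta = min(2, eps/8)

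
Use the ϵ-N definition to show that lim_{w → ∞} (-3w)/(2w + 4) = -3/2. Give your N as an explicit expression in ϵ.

Fix ϵ > 0. We seek N > 0 such that w > N implies |(-3w)/(2w + 4) + 3/2| < ϵ.
(-3w)/(2w + 4) + 3/2 = (2(-3w) − (-3)(2w + 4)) / (2(2w + 4)) = 12/(2(2w + 4)).
For w > 0 we have 2w + 4 > 2w, so |(-3w)/(2w + 4) + 3/2| = 12/(2(2w + 4)) < 12/(2·2w) = 3/w.
Thus |(-3w)/(2w + 4) + 3/2| < ϵ whenever w > 3/ϵ.
Take N = 3/ϵ. If w > N then |(-3w)/(2w + 4) + 3/2| < 3/w < ϵ.

N = 3/ϵ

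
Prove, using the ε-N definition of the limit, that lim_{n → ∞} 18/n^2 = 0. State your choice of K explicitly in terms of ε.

Let ε > 0. For n ≥ 1, |18/n^2 − 0| = 18/n^2.
18/n^2 < ε ⇔ n^2 > 18/ε ⇔ n > (18/ε)^{1/2}.
Take K = (18/ε)^{1/2}. Then n > K implies 18/n^2 < ε.

K = (18/ε)^{1/2}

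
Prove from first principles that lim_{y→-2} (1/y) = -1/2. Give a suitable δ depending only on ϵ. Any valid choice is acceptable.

δ = min(1, 2ϵ)

Let ϵ > 0. We seek δ > 0 such that 0 < |y + 2| < δ implies |1/y + 1/2| < ϵ.
|1/y + 1/2| = |-2 − y|/(2·|y|) = |y + 2|/(2|y|).
Restrict δ ≤ 1. Then |y + 2| < 1 gives |y| > 1, so 2|y| > 2.
Then |1/y + 1/2| < |y + 2|/2, which is < ϵ when |y + 2| < 2ϵ.
Take δ = min(1, 2ϵ). Then 0 < |y + 2| < δ gives both |y + 2| < 1 and |y + 2| < 2ϵ, so |1/y + 1/2| < ϵ.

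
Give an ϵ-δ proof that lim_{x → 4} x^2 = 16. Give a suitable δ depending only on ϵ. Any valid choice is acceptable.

δ = min(2, ϵ/10)

Fix ϵ > 0. We seek δ > 0 with 0 < |x − 4| < δ ⇒ |x^2 − 16| < ϵ.
Factor: x^2 − 16 = (x − 4)(x + 4), so |x^2 − 16| = |x − 4|·|x + 4|.
Restrict δ ≤ 2. Then |x − 4| < 2 gives |x| < 6, so by the triangle inequality |x + 4| ≤ 6 + 4 = 10.
Hence |x^2 − 16| ≤ 10|x − 4|, which is < ϵ once |x − 4| < ϵ/10.
Take δ = min(2, ϵ/10). If 0 < |x − 4| < δ then both bounds hold and |x^2 − 16| ≤ 10|x − 4| < 10·(ϵ/10) = ϵ.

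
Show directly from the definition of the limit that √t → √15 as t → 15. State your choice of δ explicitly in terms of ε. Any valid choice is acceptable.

Let ε > 0. We want δ > 0 such that 0 < |t − 15| < δ implies |√t − √15| < ε.
Rationalise: √t − √15 = (t − 15)/(√t + √15), so |√t − √15| = |t − 15|/(√t + √15).
Restrict δ ≤ 15 so that |t − 15| < 15 forces t > 0, and then √t + √15 > √15.
Hence |√t − √15| < |t − 15|/√15, which is < ε once |t − 15| < √15·ε.
Take δ = min(15, √15·ε). If 0 < |t − 15| < δ then t > 0 and |√t − √15| < |t − 15|/√15 < ε.

δ = min(15, √15·ε)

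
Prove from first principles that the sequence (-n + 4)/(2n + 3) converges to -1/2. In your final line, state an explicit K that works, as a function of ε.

Let ε > 0 be given. For n ≥ 1, |(-n + 4)/(2n + 3) + 1/2| = |11|/(2(2n + 3)) = 11/(2(2n + 3)).
Since 2n + 3 ≥ 2n for n ≥ 1, this is ≤ 11/(2·2n) = (11/4)/n.
So |(-n + 4)/(2n + 3) + 1/2| < ε whenever n > (11/4)/ε.
Take K = (11/4)/ε. If n > K then |(-n + 4)/(2n + 3) + 1/2| ≤ (11/4)/n < ε.

K = (11/4)/ε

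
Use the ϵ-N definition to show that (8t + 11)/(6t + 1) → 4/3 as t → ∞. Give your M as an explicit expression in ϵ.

Suppose ϵ > 0. We seek M > 0 such that t > M implies |(8t + 11)/(6t + 1) − (4/3)| < ϵ.
(8t + 11)/(6t + 1) − (4/3) = (6(8t + 11) − 8(6t + 1)) / (6(6t + 1)) = 58/(6(6t + 1)).
For t > 0 we have 6t + 1 > 6t, so |(8t + 11)/(6t + 1) − (4/3)| = 58/(6(6t + 1)) < 58/(6·6t) = (29/18)/t.
Thus |(8t + 11)/(6t + 1) − (4/3)| < ϵ whenever t > (29/18)/ϵ.
Take M = (29/18)/ϵ. If t > M then |(8t + 11)/(6t + 1) − (4/3)| < (29/18)/t < ϵ.

M = (29/18)/ϵ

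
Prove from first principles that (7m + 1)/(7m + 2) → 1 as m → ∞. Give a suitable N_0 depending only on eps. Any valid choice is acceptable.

Suppose eps > 0. For m ≥ 1, |(7m + 1)/(7m + 2) − 1| = |-7|/(7(7m + 2)) = 7/(7(7m + 2)).
Since 7m + 2 ≥ 7m for m ≥ 1, this is ≤ 7/(7·7m) = (1/7)/m.
So |(7m + 1)/(7m + 2) − 1| < eps whenever m > (1/7)/eps.
Take N_0 = (1/7)/eps. If m > N_0 then |(7m + 1)/(7m + 2) − 1| ≤ (1/7)/m < eps.

N_0 = (1/7)/eps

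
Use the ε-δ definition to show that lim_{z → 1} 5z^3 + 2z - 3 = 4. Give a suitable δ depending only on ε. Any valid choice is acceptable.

Suppose ε > 0. We want δ > 0 such that 0 < |z − 1| < δ implies |(5z^3 + 2z - 3) − 4| < ε.
(5z^3 + 2z - 3) − 4 = 5z^3 + 2z - 7 = (z − 1)(5z^2 + 5z + 7).
So |(5z^3 + 2z - 3) − 4| = |z − 1|·|5z^2 + 5z + 7|.
Assume first that |z − 1| < 2, so |z| < 3. Then |5z^2 + 5z + 7| ≤ 5·3^2 + 5·3 + 7 = 67.
Hence |(5z^3 + 2z - 3) − 4| ≤ 67|z − 1| < ε provided |z − 1| < ε/67.
Take δ = min(2, ε/67). Then 0 < |z − 1| < δ gives both |z − 1| < 2 and |z − 1| < ε/67, so |(5z^3 + 2z - 3) − 4| < ε.

δ = min(2, ε/67)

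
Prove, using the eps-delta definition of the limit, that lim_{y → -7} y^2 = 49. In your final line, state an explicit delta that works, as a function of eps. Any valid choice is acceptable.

Let eps > 0 be given. We seek delta > 0 with 0 < |y + 7| < delta ⇒ |y^2 − 49| < eps.
Factor: y^2 − 49 = (y + 7)(y - 7), so |y^2 − 49| = |y + 7|·|y - 7|.
Restrict delta ≤ 2. Then |y + 7| < 2 gives |y| < 9, so by the triangle inequality |y - 7| ≤ 9 + 7 = 16.
Hence |y^2 − 49| ≤ 16|y + 7|, which is < eps once |y + 7| < eps/16.
Take delta = min(2, eps/16). If 0 < |y + 7| < delta then both bounds hold and |y^2 − 49| ≤ 16|y + 7| < 16·(eps/16) = eps.

delta = min(2, eps/16)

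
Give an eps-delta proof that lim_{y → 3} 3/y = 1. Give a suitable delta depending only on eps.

delta = min(3/2, (3/2)eps)

Let eps > 0 be given. We seek delta > 0 such that 0 < |y − 3| < delta implies |3/y − 1| < eps.
|3/y − 1| = 3·|3 − y|/(3·|y|) = 3|y − 3|/(3|y|).
Require delta ≤ 3/2 so that |y| > 3 − 3/2 = 3/2, hence 3|y| > 9/2.
Then |3/y − 1| < 3|y − 3|/(9/2), which is < eps when |y − 3| < (3/2)eps.
Take delta = min(3/2, (3/2)eps). Then 0 < |y − 3| < delta gives both |y − 3| < 3/2 and |y − 3| < (3/2)eps, so |3/y − 1| < eps.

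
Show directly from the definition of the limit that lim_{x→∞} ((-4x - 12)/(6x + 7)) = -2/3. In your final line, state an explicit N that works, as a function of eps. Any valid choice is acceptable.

N = (11/9)/eps

Let eps > 0 be given. We seek N > 0 such that x > N implies |(-4x - 12)/(6x + 7) + 2/3| < eps.
(-4x - 12)/(6x + 7) + 2/3 = (6(-4x - 12) − (-4)(6x + 7)) / (6(6x + 7)) = -44/(6(6x + 7)).
For x > 0 we have 6x + 7 > 6x, so |(-4x - 12)/(6x + 7) + 2/3| = 44/(6(6x + 7)) < 44/(6·6x) = (11/9)/x.
Thus |(-4x - 12)/(6x + 7) + 2/3| < eps whenever x > (11/9)/eps.
Take N = (11/9)/eps. If x > N then |(-4x - 12)/(6x + 7) + 2/3| < (11/9)/x < eps.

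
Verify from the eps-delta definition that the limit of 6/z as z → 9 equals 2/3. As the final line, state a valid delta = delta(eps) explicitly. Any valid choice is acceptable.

Fix eps > 0. We seek delta > 0 such that 0 < |z − 9| < delta implies |6/z − (2/3)| < eps.
|6/z − (2/3)| = 6·|9 − z|/(9·|z|) = 6|z − 9|/(9|z|).
Require delta ≤ 9/2 so that |z| > 9 − 9/2 = 9/2, hence 9|z| > 81/2.
Then |6/z − (2/3)| < 6|z − 9|/(81/2), which is < eps when |z − 9| < (27/4)eps.
Take delta = min(9/2, (27/4)eps). Then 0 < |z − 9| < delta gives both |z − 9| < 9/2 and |z − 9| < (27/4)eps, so |6/z − (2/3)| < eps.

delta = min(9/2, (27/4)eps)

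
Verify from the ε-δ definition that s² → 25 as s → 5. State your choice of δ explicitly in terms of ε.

Let ε > 0. We seek δ > 0 with 0 < |s − 5| < δ ⇒ |s² − 25| < ε.
Factor: s² − 25 = (s − 5)(s + 5), so |s² − 25| = |s − 5|·|s + 5|.
Restrict δ ≤ 1. Then |s − 5| < 1 gives |s| < 6, so by the triangle inequality |s + 5| ≤ 6 + 5 = 11.
Hence |s² − 25| ≤ 11|s − 5|, which is < ε once |s − 5| < ε/11.
Take δ = min(1, ε/11). If 0 < |s − 5| < δ then both bounds hold and |s² − 25| ≤ 11|s − 5| < 11·(ε/11) = ε.

δ = min(1, ε/11)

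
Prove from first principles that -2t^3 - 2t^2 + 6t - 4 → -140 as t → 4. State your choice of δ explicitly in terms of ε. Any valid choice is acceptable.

δ = min(1, ε/134)

Let ε > 0 be given. We want δ > 0 such that 0 < |t − 4| < δ implies |(-2t^3 - 2t^2 + 6t - 4) + 140| < ε.
(-2t^3 - 2t^2 + 6t - 4) + 140 = -2t^3 - 2t^2 + 6t + 136 = (t − 4)(-2t^2 - 10t - 34).
So |(-2t^3 - 2t^2 + 6t - 4) + 140| = |t − 4|·|-2t^2 - 10t - 34|.
Assume first that |t − 4| < 1, so |t| < 5. Then |-2t^2 - 10t - 34| ≤ 2·5^2 + 10·5 + 34 = 134.
Hence |(-2t^3 - 2t^2 + 6t - 4) + 140| ≤ 134|t − 4| < ε provided |t − 4| < ε/134.
Take δ = min(1, ε/134). Then 0 < |t − 4| < δ gives both |t − 4| < 1 and |t − 4| < ε/134, so |(-2t^3 - 2t^2 + 6t - 4) + 140| < ε.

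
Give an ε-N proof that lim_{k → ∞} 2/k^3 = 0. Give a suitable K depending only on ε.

K = (2/ε)^{1/3}

Suppose ε > 0. For k ≥ 1, |2/k^3 − 0| = 2/k^3.
2/k^3 < ε ⇔ k^3 > 2/ε ⇔ k > (2/ε)^{1/3}.
Take K = (2/ε)^{1/3}. Then k > K implies 2/k^3 < ε.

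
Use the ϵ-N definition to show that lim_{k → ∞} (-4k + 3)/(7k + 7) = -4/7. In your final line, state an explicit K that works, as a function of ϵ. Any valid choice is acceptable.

K = 1/ϵ

Let ϵ > 0 be given. For k ≥ 1, |(-4k + 3)/(7k + 7) + 4/7| = |49|/(7(7k + 7)) = 49/(7(7k + 7)).
Since 7k + 7 ≥ 7k for k ≥ 1, this is ≤ 49/(7·7k) = 1/k.
So |(-4k + 3)/(7k + 7) + 4/7| < ϵ whenever k > 1/ϵ.
Take K = 1/ϵ. If k > K then |(-4k + 3)/(7k + 7) + 4/7| ≤ 1/k < ϵ.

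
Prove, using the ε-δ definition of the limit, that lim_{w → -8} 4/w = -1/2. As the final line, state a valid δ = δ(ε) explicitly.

Let ε > 0. We seek δ > 0 such that 0 < |w + 8| < δ implies |4/w + 1/2| < ε.
|4/w + 1/2| = 4·|-8 − w|/(8·|w|) = 4|w + 8|/(8|w|).
Require δ ≤ 4 so that |w| > 8 − 4 = 4, hence 8|w| > 32.
Then |4/w + 1/2| < 4|w + 8|/32, which is < ε when |w + 8| < 8ε.
Take δ = min(4, 8ε). Then 0 < |w + 8| < δ gives both |w + 8| < 4 and |w + 8| < 8ε, so |4/w + 1/2| < ε.

δ = min(4, 8ε)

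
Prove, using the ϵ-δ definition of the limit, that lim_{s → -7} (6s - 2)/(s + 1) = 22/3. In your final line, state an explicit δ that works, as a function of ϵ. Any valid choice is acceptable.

Let ϵ > 0. We want δ > 0 with 0 < |s + 7| < δ ⇒ |(6s - 2)/(s + 1) − (22/3)| < ϵ.
Combining over a common denominator, (6s - 2)/(s + 1) − (22/3) = [(6s - 2)·(-6) − (-44)·(s + 1)] / [(-6)·(s + 1)] = 8(s + 7) / ((-6)(s + 1)).
So |(6s - 2)/(s + 1) − (22/3)| = 8|s + 7| / (6·|s + 1|).
Restrict δ ≤ 3. Then |s + 7| < 3 gives |s + 1| = |(s + 7) + (-6)| ≥ 6 − 3 = 3.
Hence |(6s - 2)/(s + 1) − (22/3)| < 8|s + 7|/(6·3) = (4/9)|s + 7|, which is < ϵ once |s + 7| < (9/4)ϵ.
Take δ = min(3, (9/4)ϵ). Then 0 < |s + 7| < δ forces both bounds, so |(6s - 2)/(s + 1) − (22/3)| < ϵ.

δ = min(3, (9/4)ϵ)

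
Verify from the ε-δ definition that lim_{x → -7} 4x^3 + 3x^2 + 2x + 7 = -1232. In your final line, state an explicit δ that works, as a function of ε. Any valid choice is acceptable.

δ = min(1, ε/633)

Let ε > 0 be given. We want δ > 0 such that 0 < |x + 7| < δ implies |(4x^3 + 3x^2 + 2x + 7) + 1232| < ε.
(4x^3 + 3x^2 + 2x + 7) + 1232 = 4x^3 + 3x^2 + 2x + 1239 = (x + 7)(4x^2 - 25x + 177).
So |(4x^3 + 3x^2 + 2x + 7) + 1232| = |x + 7|·|4x^2 - 25x + 177|.
Assume first that |x + 7| < 1, so |x| < 8. Then |4x^2 - 25x + 177| ≤ 4·8^2 + 25·8 + 177 = 633.
Hence |(4x^3 + 3x^2 + 2x + 7) + 1232| ≤ 633|x + 7| < ε provided |x + 7| < ε/633.
Choosing δ = min(1, ε/633) ensures both conditions, hence |(4x^3 + 3x^2 + 2x + 7) + 1232| < ε.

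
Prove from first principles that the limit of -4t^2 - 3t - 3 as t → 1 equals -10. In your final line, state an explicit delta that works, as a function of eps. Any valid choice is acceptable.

Fix eps > 0. We want delta > 0 such that 0 < |t − 1| < delta implies |(-4t^2 - 3t - 3) + 10| < eps.
(-4t^2 - 3t - 3) + 10 = -4t^2 - 3t + 7 = (t − 1)(-4t - 7).
So |(-4t^2 - 3t - 3) + 10| = |t − 1|·|-4t - 7|.
Assume first that |t − 1| < 1, so |t| < 2. Then |-4t - 7| ≤ 4·2 + 7 = 15.
Hence |(-4t^2 - 3t - 3) + 10| ≤ 15|t − 1| < eps provided |t − 1| < eps/15.
Take delta = min(1, eps/15). Then 0 < |t − 1| < delta gives both |t − 1| < 1 and |t − 1| < eps/15, so |(-4t^2 - 3t - 3) + 10| < eps.

delta = min(1, eps/15)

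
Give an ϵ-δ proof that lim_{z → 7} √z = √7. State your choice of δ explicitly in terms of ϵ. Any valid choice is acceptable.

Let ϵ > 0 be given. We want δ > 0 such that 0 < |z − 7| < δ implies |√z − √7| < ϵ.
Multiplying by the conjugate, |√z − √7| = |z − 7|/(√z + √7).
Restrict δ ≤ 7 so that |z − 7| < 7 forces z > 0, and then √z + √7 > √7.
Hence |√z − √7| < |z − 7|/√7, which is < ϵ once |z − 7| < √7·ϵ.
Take δ = min(7, √7·ϵ). If 0 < |z − 7| < δ then z > 0 and |√z − √7| < |z − 7|/√7 < ϵ.

δ = min(7, √7·ϵ)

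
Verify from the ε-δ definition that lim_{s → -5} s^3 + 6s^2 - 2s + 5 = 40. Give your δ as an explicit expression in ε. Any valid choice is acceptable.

Fix ε > 0. We want δ > 0 such that 0 < |s + 5| < δ implies |(s^3 + 6s^2 - 2s + 5) − 40| < ε.
(s^3 + 6s^2 - 2s + 5) − 40 = s^3 + 6s^2 - 2s - 35 = (s + 5)(s^2 + s - 7).
So |(s^3 + 6s^2 - 2s + 5) − 40| = |s + 5|·|s^2 + s - 7|.
Require δ ≤ 1. Then |s + 5| < 1 gives |s| < 6, and by the triangle inequality |s^2 + s - 7| ≤ 6^2 + 6 + 7 = 49.
Hence |(s^3 + 6s^2 - 2s + 5) − 40| ≤ 49|s + 5| < ε provided |s + 5| < ε/49.
Take δ = min(1, ε/49). Then 0 < |s + 5| < δ gives both |s + 5| < 1 and |s + 5| < ε/49, so |(s^3 + 6s^2 - 2s + 5) − 40| < ε.

δ = min(1, ε/49)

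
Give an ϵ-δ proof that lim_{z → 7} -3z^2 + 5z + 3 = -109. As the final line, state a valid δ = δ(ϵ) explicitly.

δ = min(1, ϵ/40)

Let ϵ > 0. We want δ > 0 such that 0 < |z − 7| < δ implies |(-3z^2 + 5z + 3) + 109| < ϵ.
(-3z^2 + 5z + 3) + 109 = -3z^2 + 5z + 112 = (z − 7)(-3z - 16).
So |(-3z^2 + 5z + 3) + 109| = |z − 7|·|-3z - 16|.
Assume first that |z − 7| < 1, so |z| < 8. Then |-3z - 16| ≤ 3·8 + 16 = 40.
Hence |(-3z^2 + 5z + 3) + 109| ≤ 40|z − 7| < ϵ provided |z − 7| < ϵ/40.
Take δ = min(1, ϵ/40). Then 0 < |z − 7| < δ gives both |z − 7| < 1 and |z − 7| < ϵ/40, so |(-3z^2 + 5z + 3) + 109| < ϵ.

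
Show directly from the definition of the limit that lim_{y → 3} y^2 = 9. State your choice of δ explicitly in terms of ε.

Suppose ε > 0. We seek δ > 0 with 0 < |y − 3| < δ ⇒ |y^2 − 9| < ε.
Factor: y^2 − 9 = (y − 3)(y + 3), so |y^2 − 9| = |y − 3|·|y + 3|.
Impose δ ≤ 1 so that |y| < 4; then |y + 3| ≤ 7.
Hence |y^2 − 9| ≤ 7|y − 3|, which is < ε once |y − 3| < ε/7.
Take δ = min(1, ε/7). If 0 < |y − 3| < δ then both bounds hold and |y^2 − 9| ≤ 7|y − 3| < 7·(ε/7) = ε.

δ = min(1, ε/7)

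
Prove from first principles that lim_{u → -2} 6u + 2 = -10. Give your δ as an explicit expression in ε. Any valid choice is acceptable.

δ = ε/6

Let ε > 0. We need δ > 0 so that 0 < |u + 2| < δ implies |(6u + 2) + 10| < ε.
|(6u + 2) + 10| = |6u + 12| = 6|u + 2|.
Thus it suffices that |u + 2| < ε/6.
Take δ = ε/6. If 0 < |u + 2| < δ then |(6u + 2) + 10| = 6|u + 2| < 6·(ε/6) = ε.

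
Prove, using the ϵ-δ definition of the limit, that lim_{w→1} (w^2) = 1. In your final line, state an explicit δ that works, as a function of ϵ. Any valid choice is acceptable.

δ = min(1, ϵ/3)

Let ϵ > 0 be given. We seek δ > 0 with 0 < |w − 1| < δ ⇒ |w^2 − 1| < ϵ.
Factor: w^2 − 1 = (w − 1)(w + 1), so |w^2 − 1| = |w − 1|·|w + 1|.
Impose δ ≤ 1 so that |w| < 2; then |w + 1| ≤ 3.
Hence |w^2 − 1| ≤ 3|w − 1|, which is < ϵ once |w − 1| < ϵ/3.
Take δ = min(1, ϵ/3). If 0 < |w − 1| < δ then both bounds hold and |w^2 − 1| ≤ 3|w − 1| < 3·(ϵ/3) = ϵ.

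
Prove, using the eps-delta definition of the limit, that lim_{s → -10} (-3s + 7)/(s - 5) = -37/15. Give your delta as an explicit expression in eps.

Fix eps > 0. We want delta > 0 with 0 < |s + 10| < delta ⇒ |(-3s + 7)/(s - 5) + 37/15| < eps.
Combining over a common denominator, (-3s + 7)/(s - 5) + 37/15 = [(-3s + 7)·(-15) − 37·(s - 5)] / [(-15)·(s - 5)] = 8(s + 10) / ((-15)(s - 5)).
So |(-3s + 7)/(s - 5) + 37/15| = 8|s + 10| / (15·|s − 5|).
Require delta ≤ 15/2, so |s − 5| ≥ |-15| − |s + 10| > 15 − 15/2 = 15/2.
Hence |(-3s + 7)/(s - 5) + 37/15| < 8|s + 10|/(15·(15/2)) = (16/225)|s + 10|, which is < eps once |s + 10| < (225/16)eps.
Take delta = min(15/2, (225/16)eps). Then 0 < |s + 10| < delta forces both bounds, so |(-3s + 7)/(s - 5) + 37/15| < eps.

delta = min(15/2, (225/16)eps)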